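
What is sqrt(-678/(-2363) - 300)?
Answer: I*sqrt(1673528586)/2363 ≈ 17.312*I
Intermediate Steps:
sqrt(-678/(-2363) - 300) = sqrt(-678*(-1/2363) - 300) = sqrt(678/2363 - 300) = sqrt(-708222/2363) = I*sqrt(1673528586)/2363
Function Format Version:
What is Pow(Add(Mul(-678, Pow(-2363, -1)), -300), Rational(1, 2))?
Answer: Mul(Rational(1, 2363), I, Pow(1673528586, Rational(1, 2))) ≈ Mul(17.312, I)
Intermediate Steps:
Pow(Add(Mul(-678, Pow(-2363, -1)), -300), Rational(1, 2)) = Pow(Add(Mul(-678, Rational(-1, 2363)), -300), Rational(1, 2)) = Pow(Add(Rational(678, 2363), -300), Rational(1, 2)) = Pow(Rational(-708222, 2363), Rational(1, 2)) = Mul(Rational(1, 2363), I, Pow(1673528586, Rational(1, 2)))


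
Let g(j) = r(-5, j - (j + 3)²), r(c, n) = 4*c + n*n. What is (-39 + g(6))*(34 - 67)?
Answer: -183678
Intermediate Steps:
r(c, n) = n² + 4*c (r(c, n) = 4*c + n² = n² + 4*c)
g(j) = -20 + (j - (3 + j)²)² (g(j) = (j - (j + 3)²)² + 4*(-5) = (j - (3 + j)²)² - 20 = -20 + (j - (3 + j)²)²)
(-39 + g(6))*(34 - 67) = (-39 + (-20 + (6 - (3 + 6)²)²))*(34 - 67) = (-39 + (-20 + (6 - 1*9²)²))*(-33) = (-39 + (-20 + (6 - 1*81)²))*(-33) = (-39 + (-20 + (6 - 81)²))*(-33) = (-39 + (-20 + (-75)²))*(-33) = (-39 + (-20 + 5625))*(-33) = (-39 + 5605)*(-33) = 5566*(-33) = -183678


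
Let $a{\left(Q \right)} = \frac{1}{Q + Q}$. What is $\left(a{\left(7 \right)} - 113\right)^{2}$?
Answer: $\frac{2499561}{196} \approx 12753.0$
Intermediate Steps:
$a{\left(Q \right)} = \frac{1}{2 Q}$
$\left(a{\left(7 \right)} - 113\right)^{2} = \left(\frac{1}{2 \cdot 7} - 113\right)^{2} = \left(\frac{1}{2} \cdot \frac{1}{7} - 113\right)^{2} = \left(\frac{1}{14} - 113\right)^{2} = \left(- \frac{1581}{14}\right)^{2} = \frac{2499561}{196}$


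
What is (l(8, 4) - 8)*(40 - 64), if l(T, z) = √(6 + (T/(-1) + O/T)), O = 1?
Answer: 192 - 6*I*√30 ≈ 192.0 - 32.863*I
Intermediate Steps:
l(T, z) = √(6 + 1/T - T) (l(T, z) = √(6 + (T/(-1) + 1/T)) = √(6 + (T*(-1) + 1/T)) = √(6 + (-T + 1/T)) = √(6 + (1/T - T)) = √(6 + 1/T - T))
(l(8, 4) - 8)*(40 - 64) = (√(6 + 1/8 - 1*8) - 8)*(40 - 64) = (√(6 + ⅛ - 8) - 8)*(-24) = (√(-15/8) - 8)*(-24) = (I*√30/4 - 8)*(-24) = (-8 + I*√30/4)*(-24) = 192 - 6*I*√30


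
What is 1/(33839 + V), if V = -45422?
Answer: -1/11583 ≈ -8.6333e-5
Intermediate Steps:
1/(33839 + V) = 1/(33839 - 45422) = 1/(-11583) = -1/11583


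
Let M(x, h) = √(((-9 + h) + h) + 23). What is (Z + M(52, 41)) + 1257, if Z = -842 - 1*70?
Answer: 345 + 4*√6 ≈ 354.80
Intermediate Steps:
Z = -912 (Z = -842 - 70 = -912)
M(x, h) = √(14 + 2*h) (M(x, h) = √((-9 + 2*h) + 23) = √(14 + 2*h))
(Z + M(52, 41)) + 1257 = (-912 + √(14 + 2*41)) + 1257 = (-912 + √(14 + 82)) + 1257 = (-912 + √96) + 1257 = (-912 + 4*√6) + 1257 = 345 + 4*√6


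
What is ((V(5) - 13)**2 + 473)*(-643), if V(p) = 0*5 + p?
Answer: -345291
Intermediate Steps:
V(p) = p (V(p) = 0 + p = p)
((V(5) - 13)**2 + 473)*(-643) = ((5 - 13)**2 + 473)*(-643) = ((-8)**2 + 473)*(-643) = (64 + 473)*(-643) = 537*(-643) = -345291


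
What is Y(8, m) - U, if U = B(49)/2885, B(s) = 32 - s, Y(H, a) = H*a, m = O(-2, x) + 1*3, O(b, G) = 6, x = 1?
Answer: 207737/2885 ≈ 72.006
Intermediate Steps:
m = 9 (m = 6 + 1*3 = 6 + 3 = 9)
U = -17/2885 (U = (32 - 1*49)/2885 = (32 - 49)*(1/2885) = -17*1/2885 = -17/2885 ≈ -0.0058925)
Y(8, m) - U = 8*9 - 1*(-17/2885) = 72 + 17/2885 = 207737/2885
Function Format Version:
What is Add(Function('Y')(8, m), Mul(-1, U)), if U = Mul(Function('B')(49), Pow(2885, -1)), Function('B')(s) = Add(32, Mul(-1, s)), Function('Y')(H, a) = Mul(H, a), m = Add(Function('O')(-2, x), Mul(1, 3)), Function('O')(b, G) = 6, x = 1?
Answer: Rational(207737, 2885) ≈ 72.006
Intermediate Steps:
m = 9 (m = Add(6, Mul(1, 3)) = Add(6, 3) = 9)
U = Rational(-17, 2885) (U = Mul(Add(32, Mul(-1, 49)), Pow(2885, -1)) = Mul(Add(32, -49), Rational(1, 2885)) = Mul(-17, Rational(1, 2885)) = Rational(-17, 2885) ≈ -0.0058925)
Add(Function('Y')(8, m), Mul(-1, U)) = Add(Mul(8, 9), Mul(-1, Rational(-17, 2885))) = Add(72, Rational(17, 2885)) = Rational(207737, 2885)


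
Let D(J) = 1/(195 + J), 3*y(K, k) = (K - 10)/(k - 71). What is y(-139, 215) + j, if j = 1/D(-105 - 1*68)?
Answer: 9355/432 ≈ 21.655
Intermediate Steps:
y(K, k) = (-10 + K)/(3*(-71 + k)) (y(K, k) = ((K - 10)/(k - 71))/3 = ((-10 + K)/(-71 + k))/3 = (-10 + K)/(3*(-71 + k)))
j = 22 (j = 1/(1/(195 + (-105 - 1*68))) = 1/(1/(195 + (-105 - 68))) = 1/(1/(195 - 173)) = 1/(1/22) = 22)
y(-139, 215) + j = (-10 - 139)/(3*(-71 + 215)) + 22 = (⅓)*(-149)/144 + 22 = (⅓)*(1/144)*(-149) + 22 = -149/432 + 22 = 9355/432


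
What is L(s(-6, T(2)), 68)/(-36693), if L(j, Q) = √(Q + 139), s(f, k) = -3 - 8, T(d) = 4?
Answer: -√23/12231 ≈ -0.00039210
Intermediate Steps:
s(f, k) = -11
L(j, Q) = √(139 + Q)
L(s(-6, T(2)), 68)/(-36693) = √(139 + 68)/(-36693) = √207*(-1/36693) = (3*√23)*(-1/36693) = -√23/12231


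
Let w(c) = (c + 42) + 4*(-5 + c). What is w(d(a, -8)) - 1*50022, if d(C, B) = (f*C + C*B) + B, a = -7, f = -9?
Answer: -49445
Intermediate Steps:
d(C, B) = B - 9*C + B*C (d(C, B) = (-9*C + C*B) + B = (-9*C + B*C) + B = B - 9*C + B*C)
w(c) = 22 + 5*c (w(c) = (42 + c) + (-20 + 4*c) = 22 + 5*c)
w(d(a, -8)) - 1*50022 = (22 + 5*(-8 - 9*(-7) - 8*(-7))) - 1*50022 = (22 + 5*(-8 + 63 + 56)) - 50022 = (22 + 5*111) - 50022 = (22 + 555) - 50022 = 577 - 50022 = -49445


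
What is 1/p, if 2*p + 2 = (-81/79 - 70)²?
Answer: 12482/31470839 ≈ 0.00039662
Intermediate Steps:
p = 31470839/12482 (p = -1 + (-81/79 - 70)²/2 = -1 + (-5611/79)²/2 = -1 + (½)*(31483321/6241) = -1 + 31483321/12482 = 31470839/12482 ≈ 2521.3)
1/p = 1/(31470839/12482) = 12482/31470839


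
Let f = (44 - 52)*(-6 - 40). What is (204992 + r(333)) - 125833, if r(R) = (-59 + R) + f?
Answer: 79801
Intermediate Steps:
f = 368 (f = -8*(-46) = 368)
r(R) = 309 + R (r(R) = (-59 + R) + 368 = 309 + R)
(204992 + r(333)) - 125833 = (204992 + (309 + 333)) - 125833 = (204992 + 642) - 125833 = 205634 - 125833 = 79801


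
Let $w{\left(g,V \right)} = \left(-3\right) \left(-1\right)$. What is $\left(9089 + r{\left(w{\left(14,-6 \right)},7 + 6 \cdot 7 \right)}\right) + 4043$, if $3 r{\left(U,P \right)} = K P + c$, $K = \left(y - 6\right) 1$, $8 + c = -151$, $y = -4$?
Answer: $\frac{38747}{3} \approx 12916.0$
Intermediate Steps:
$c = -159$ ($c = -8 - 151 = -159$)
$w{\left(g,V \right)} = 3$
$K = -10$ ($K = \left(-4 - 6\right) 1 = \left(-10\right) 1 = -10$)
$r{\left(U,P \right)} = -53 - \frac{10 P}{3}$ ($r{\left(U,P \right)} = \frac{- 10 P - 159}{3} = \frac{-159 - 10 P}{3} = -53 - \frac{10 P}{3}$)
$\left(9089 + r{\left(w{\left(14,-6 \right)},7 + 6 \cdot 7 \right)}\right) + 4043 = \left(9089 - \left(53 + \frac{10 \left(7 + 6 \cdot 7\right)}{3}\right)\right) + 4043 = \left(9089 - \left(53 + \frac{10 \left(7 + 42\right)}{3}\right)\right) + 4043 = \left(9089 - \frac{649}{3}\right) + 4043 = \frac{26618}{3} + 4043 = \frac{38747}{3}$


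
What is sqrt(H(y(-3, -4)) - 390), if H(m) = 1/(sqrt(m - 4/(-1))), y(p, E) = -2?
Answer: sqrt(-1560 + 2*sqrt(2))/2 ≈ 19.73*I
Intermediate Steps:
H(m) = 1/sqrt(4 + m) (H(m) = 1/(sqrt(m - 4*(-1))) = 1/(sqrt(m + 4)) = 1/(sqrt(4 + m)) = 1/sqrt(4 + m))
sqrt(H(y(-3, -4)) - 390) = sqrt(1/sqrt(4 - 2) - 390) = sqrt(1/sqrt(2) - 390) = sqrt(sqrt(2)/2 - 390) = sqrt(-390 + sqrt(2)/2)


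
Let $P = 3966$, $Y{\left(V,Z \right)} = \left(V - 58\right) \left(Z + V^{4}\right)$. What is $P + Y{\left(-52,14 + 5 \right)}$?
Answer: $-804275884$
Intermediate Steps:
$Y{\left(V,Z \right)} = \left(-58 + V\right) \left(Z + V^{4}\right)$
$P + Y{\left(-52,14 + 5 \right)} = 3966 - \left(380204032 + 424073728 + 110 \left(14 + 5\right)\right) = 3966 - 804279850 = -804275884$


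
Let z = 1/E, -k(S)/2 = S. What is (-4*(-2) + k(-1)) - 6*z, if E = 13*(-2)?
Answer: 133/13 ≈ 10.231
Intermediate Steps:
E = -26
k(S) = -2*S
z = -1/26 (z = 1/(-26) = -1/26 ≈ -0.038462)
(-4*(-2) + k(-1)) - 6*z = (-4*(-2) - 2*(-1)) - 6*(-1/26) = (8 + 2) + 3/13 = 10 + 3/13 = 133/13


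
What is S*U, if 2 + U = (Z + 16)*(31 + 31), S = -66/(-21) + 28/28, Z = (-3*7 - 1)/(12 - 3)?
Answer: 31262/9 ≈ 3473.6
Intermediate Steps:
Z = -22/9 (Z = (-21 - 1)/9 = -22*⅑ = -22/9 ≈ -2.4444)
S = 29/7 (S = -66*(-1/21) + 28*(1/28) = 22/7 + 1 = 29/7 ≈ 4.1429)
U = 7546/9 (U = -2 + (-22/9 + 16)*(31 + 31) = -2 + (122/9)*62 = -2 + 7564/9 = 7546/9 ≈ 838.44)
S*U = (29/7)*(7546/9) = 31262/9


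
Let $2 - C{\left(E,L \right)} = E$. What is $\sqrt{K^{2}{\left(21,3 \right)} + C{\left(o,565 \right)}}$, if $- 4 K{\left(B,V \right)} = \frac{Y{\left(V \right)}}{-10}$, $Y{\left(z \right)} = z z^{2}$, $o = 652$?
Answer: $\frac{i \sqrt{1039271}}{40} \approx 25.486 i$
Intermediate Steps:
$Y{\left(z \right)} = z^{3}$
$C{\left(E,L \right)} = 2 - E$
$K{\left(B,V \right)} = \frac{V^{3}}{40}$ ($K{\left(B,V \right)} = - \frac{V^{3} \frac{1}{-10}}{4} = - \frac{V^{3} \left(- \frac{1}{10}\right)}{4} = - \frac{\left(- \frac{1}{10}\right) V^{3}}{4} = \frac{V^{3}}{40}$)
$\sqrt{K^{2}{\left(21,3 \right)} + C{\left(o,565 \right)}} = \sqrt{\left(\frac{3^{3}}{40}\right)^{2} + \left(2 - 652\right)} = \sqrt{\left(\frac{1}{40} \cdot 27\right)^{2} + \left(2 - 652\right)} = \sqrt{\left(\frac{27}{40}\right)^{2} - 650} = \sqrt{\frac{729}{1600} - 650} = \sqrt{- \frac{1039271}{1600}} = \frac{i \sqrt{1039271}}{40}$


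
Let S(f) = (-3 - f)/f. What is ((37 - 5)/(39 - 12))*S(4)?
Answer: -56/27 ≈ -2.0741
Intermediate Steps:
S(f) = (-3 - f)/f
((37 - 5)/(39 - 12))*S(4) = ((37 - 5)/(39 - 12))*((-3 - 1*4)/4) = (32/27)*((-3 - 4)/4) = (32*(1/27))*((¼)*(-7)) = (32/27)*(-7/4) = -56/27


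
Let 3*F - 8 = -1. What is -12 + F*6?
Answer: 2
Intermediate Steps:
F = 7/3 (F = 8/3 + (⅓)*(-1) = 8/3 - ⅓ = 7/3 ≈ 2.3333)
-12 + F*6 = -12 + (7/3)*6 = -12 + 14 = 2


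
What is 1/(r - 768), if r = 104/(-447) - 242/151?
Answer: -67497/51961574 ≈ -0.0012990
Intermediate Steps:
r = -123878/67497 (r = 104*(-1/447) - 242*1/151 = -104/447 - 242/151 = -123878/67497 ≈ -1.8353)
1/(r - 768) = 1/(-123878/67497 - 768) = 1/(-51961574/67497) = -67497/51961574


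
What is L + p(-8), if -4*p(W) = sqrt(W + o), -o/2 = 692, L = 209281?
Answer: 209281 - I*sqrt(87) ≈ 2.0928e+5 - 9.3274*I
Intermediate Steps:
o = -1384 (o = -2*692 = -1384)
p(W) = -sqrt(-1384 + W)/4 (p(W) = -sqrt(W - 1384)/4 = -sqrt(-1384 + W)/4)
L + p(-8) = 209281 - sqrt(-1384 - 8)/4 = 209281 - I*sqrt(87)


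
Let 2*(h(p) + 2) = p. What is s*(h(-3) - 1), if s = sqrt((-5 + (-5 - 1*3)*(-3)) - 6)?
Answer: -9*sqrt(13)/2 ≈ -16.225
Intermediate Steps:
h(p) = -2 + p/2
s = sqrt(13) (s = sqrt((-5 + (-5 - 3)*(-3)) - 6) = sqrt((-5 - 8*(-3)) - 6) = sqrt((-5 + 24) - 6) = sqrt(19 - 6) = sqrt(13) ≈ 3.6056)
s*(h(-3) - 1) = sqrt(13)*((-2 + (1/2)*(-3)) - 1) = sqrt(13)*((-2 - 3/2) - 1) = sqrt(13)*(-7/2 - 1) = sqrt(13)*(-9/2) = -9*sqrt(13)/2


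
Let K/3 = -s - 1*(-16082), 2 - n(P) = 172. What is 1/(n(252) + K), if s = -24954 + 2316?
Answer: 1/115990 ≈ 8.6214e-6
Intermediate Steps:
s = -22638
n(P) = -170 (n(P) = 2 - 1*172 = 2 - 172 = -170)
K = 116160 (K = 3*(-1*(-22638) - 1*(-16082)) = 3*(22638 + 16082) = 3*38720 = 116160)
1/(n(252) + K) = 1/(-170 + 116160) = 1/115990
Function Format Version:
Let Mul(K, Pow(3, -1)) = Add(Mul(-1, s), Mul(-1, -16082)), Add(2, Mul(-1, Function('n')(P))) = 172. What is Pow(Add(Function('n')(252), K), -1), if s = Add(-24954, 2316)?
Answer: Rational(1, 115990) ≈ 8.6214e-6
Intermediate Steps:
s = -22638
Function('n')(P) = -170 (Function('n')(P) = Add(2, Mul(-1, 172)) = Add(2, -172) = -170)
K = 116160 (K = Mul(3, Add(Mul(-1, -22638), Mul(-1, -16082))) = Mul(3, Add(22638, 16082)) = Mul(3, 38720) = 116160)
Pow(Add(Function('n')(252), K), -1) = Pow(Add(-170, 116160), -1) = Pow(115990, -1) = Rational(1, 115990)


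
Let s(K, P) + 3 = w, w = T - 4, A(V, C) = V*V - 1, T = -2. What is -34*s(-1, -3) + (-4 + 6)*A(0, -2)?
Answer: 304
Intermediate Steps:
A(V, C) = -1 + V² (A(V, C) = V² - 1 = -1 + V²)
w = -6 (w = -2 - 4 = -6)
s(K, P) = -9 (s(K, P) = -3 - 6 = -9)
-34*s(-1, -3) + (-4 + 6)*A(0, -2) = -34*(-9) + (-4 + 6)*(-1 + 0²) = 306 + 2*(-1 + 0) = 306 + 2*(-1) = 306 - 2 = 304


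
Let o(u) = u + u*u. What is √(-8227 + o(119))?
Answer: √6053 ≈ 77.801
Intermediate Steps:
o(u) = u + u²
√(-8227 + o(119)) = √(-8227 + 119*(1 + 119)) = √(-8227 + 119*120) = √(-8227 + 14280) = √6053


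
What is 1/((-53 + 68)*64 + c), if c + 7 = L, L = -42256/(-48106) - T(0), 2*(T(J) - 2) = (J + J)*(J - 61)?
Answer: 24053/22895531 ≈ 0.0010506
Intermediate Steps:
T(J) = 2 + J*(-61 + J) (T(J) = 2 + ((J + J)*(J - 61))/2 = 2 + ((2*J)*(-61 + J))/2 = 2 + (2*J*(-61 + J))/2 = 2 + J*(-61 + J))
L = -26978/24053 (L = -42256/(-48106) - (2 + 0² - 61*0) = -42256*(-1/48106) - (2 + 0 + 0) = 21128/24053 - 1*2 = 21128/24053 - 2 = -26978/24053 ≈ -1.1216)
c = -195349/24053 (c = -7 - 26978/24053 = -195349/24053 ≈ -8.1216)
1/((-53 + 68)*64 + c) = 1/((-53 + 68)*64 - 195349/24053) = 1/(15*64 - 195349/24053) = 1/(960 - 195349/24053) = 1/(22895531/24053) = 24053/22895531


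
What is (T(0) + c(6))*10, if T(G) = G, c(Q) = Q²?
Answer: 360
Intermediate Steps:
(T(0) + c(6))*10 = (0 + 6²)*10 = (0 + 36)*10 = 36*10 = 360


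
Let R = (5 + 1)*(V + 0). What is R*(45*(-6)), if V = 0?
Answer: 0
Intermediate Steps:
R = 0 (R = (5 + 1)*(0 + 0) = 6*0 = 0)
R*(45*(-6)) = 0*(45*(-6)) = 0*(-270) = 0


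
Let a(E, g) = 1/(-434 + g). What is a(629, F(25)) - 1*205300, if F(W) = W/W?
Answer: -88894901/433 ≈ -2.0530e+5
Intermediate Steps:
F(W) = 1
a(629, F(25)) - 1*205300 = 1/(-434 + 1) - 1*205300 = 1/(-433) - 205300 = -1/433 - 205300 = -88894901/433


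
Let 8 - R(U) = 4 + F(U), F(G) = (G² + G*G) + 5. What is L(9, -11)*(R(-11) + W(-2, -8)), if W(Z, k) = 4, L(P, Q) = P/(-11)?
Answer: 2151/11 ≈ 195.55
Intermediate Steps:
L(P, Q) = -P/11 (L(P, Q) = P*(-1/11) = -P/11)
F(G) = 5 + 2*G² (F(G) = (G² + G²) + 5 = 2*G² + 5 = 5 + 2*G²)
R(U) = -1 - 2*U² (R(U) = 8 - (4 + (5 + 2*U²)) = 8 - (9 + 2*U²) = 8 + (-9 - 2*U²) = -1 - 2*U²)
L(9, -11)*(R(-11) + W(-2, -8)) = (-1/11*9)*((-1 - 2*(-11)²) + 4) = -9*((-1 - 2*121) + 4)/11 = -9*((-1 - 242) + 4)/11 = -9*(-243 + 4)/11 = -9/11*(-239) = 2151/11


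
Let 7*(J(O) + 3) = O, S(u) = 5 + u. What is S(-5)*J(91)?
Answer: 0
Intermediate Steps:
J(O) = -3 + O/7
S(-5)*J(91) = (5 - 5)*(-3 + (⅐)*91) = 0*(-3 + 13) = 0*10 = 0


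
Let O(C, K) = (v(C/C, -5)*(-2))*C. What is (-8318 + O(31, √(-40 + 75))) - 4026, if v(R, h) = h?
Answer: -12034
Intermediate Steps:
O(C, K) = 10*C (O(C, K) = (-5*(-2))*C = 10*C)
(-8318 + O(31, √(-40 + 75))) - 4026 = (-8318 + 10*31) - 4026 = (-8318 + 310) - 4026 = -8008 - 4026 = -12034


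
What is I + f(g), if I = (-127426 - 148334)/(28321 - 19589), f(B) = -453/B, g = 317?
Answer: -22842879/692011 ≈ -33.009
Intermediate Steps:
I = -68940/2183 (I = -275760/8732 = -275760*1/8732 = -68940/2183 ≈ -31.580)
I + f(g) = -68940/2183 - 453/317 = -22842879/692011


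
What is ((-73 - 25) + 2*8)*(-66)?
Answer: 5412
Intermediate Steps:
((-73 - 25) + 2*8)*(-66) = (-98 + 16)*(-66) = -82*(-66) = 5412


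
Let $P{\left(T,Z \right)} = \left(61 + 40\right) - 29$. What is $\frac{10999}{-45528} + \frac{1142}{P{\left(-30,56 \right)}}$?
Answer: $\frac{2133377}{136584} \approx 15.62$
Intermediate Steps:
$P{\left(T,Z \right)} = 72$ ($P{\left(T,Z \right)} = 101 - 29 = 72$)
$\frac{10999}{-45528} + \frac{1142}{P{\left(-30,56 \right)}} = \frac{10999}{-45528} + \frac{1142}{72} = 10999 \left(- \frac{1}{45528}\right) + 1142 \cdot \frac{1}{72} = - \frac{10999}{45528} + \frac{571}{36} = \frac{2133377}{136584}$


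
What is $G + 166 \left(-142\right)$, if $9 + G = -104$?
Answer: $-23685$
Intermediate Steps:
$G = -113$ ($G = -9 - 104 = -113$)
$G + 166 \left(-142\right) = -113 + 166 \left(-142\right) = -113 - 23572 = -23685$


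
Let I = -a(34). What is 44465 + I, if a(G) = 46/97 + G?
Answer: 4309761/97 ≈ 44431.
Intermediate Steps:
a(G) = 46/97 + G (a(G) = 46*(1/97) + G = 46/97 + G)
I = -3344/97 (I = -(46/97 + 34) = -1*3344/97 = -3344/97 ≈ -34.474)
44465 + I = 44465 - 3344/97 = 4309761/97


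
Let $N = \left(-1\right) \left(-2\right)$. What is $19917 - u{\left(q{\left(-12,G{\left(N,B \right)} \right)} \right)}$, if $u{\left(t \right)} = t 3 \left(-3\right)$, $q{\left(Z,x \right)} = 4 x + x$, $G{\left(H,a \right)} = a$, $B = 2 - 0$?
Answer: $20007$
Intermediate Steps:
$N = 2$
$B = 2$ ($B = 2 + 0 = 2$)
$q{\left(Z,x \right)} = 5 x$
$u{\left(t \right)} = - 9 t$ ($u{\left(t \right)} = 3 t \left(-3\right) = - 9 t$)
$19917 - u{\left(q{\left(-12,G{\left(N,B \right)} \right)} \right)} = 19917 - - 9 \cdot 5 \cdot 2 = 19917 - \left(-9\right) 10 = 19917 - -90 = 19917 + 90 = 20007$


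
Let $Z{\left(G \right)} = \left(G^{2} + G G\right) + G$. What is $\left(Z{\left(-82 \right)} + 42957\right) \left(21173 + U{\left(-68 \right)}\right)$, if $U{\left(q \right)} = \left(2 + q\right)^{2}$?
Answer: $1437869867$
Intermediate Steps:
$Z{\left(G \right)} = G + 2 G^{2}$ ($Z{\left(G \right)} = \left(G^{2} + G^{2}\right) + G = 2 G^{2} + G = G + 2 G^{2}$)
$\left(Z{\left(-82 \right)} + 42957\right) \left(21173 + U{\left(-68 \right)}\right) = \left(- 82 \left(1 + 2 \left(-82\right)\right) + 42957\right) \left(21173 + \left(2 - 68\right)^{2}\right) = \left(- 82 \left(1 - 164\right) + 42957\right) \left(21173 + \left(-66\right)^{2}\right) = \left(\left(-82\right) \left(-163\right) + 42957\right) \left(21173 + 4356\right) = \left(13366 + 42957\right) 25529 = 56323 \cdot 25529 = 1437869867$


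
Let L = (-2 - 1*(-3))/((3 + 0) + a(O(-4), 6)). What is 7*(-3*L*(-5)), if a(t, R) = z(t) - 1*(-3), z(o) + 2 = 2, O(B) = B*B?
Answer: 35/2 ≈ 17.500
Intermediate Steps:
O(B) = B²
z(o) = 0 (z(o) = -2 + 2 = 0)
a(t, R) = 3 (a(t, R) = 0 - 1*(-3) = 0 + 3 = 3)
L = ⅙ (L = (-2 - 1*(-3))/((3 + 0) + 3) = (-2 + 3)/(3 + 3) = 1/6 = 1*(⅙) = ⅙ ≈ 0.16667)
7*(-3*L*(-5)) = 7*(-3*⅙*(-5)) = 7*(-½*(-5)) = 7*(5/2) = 35/2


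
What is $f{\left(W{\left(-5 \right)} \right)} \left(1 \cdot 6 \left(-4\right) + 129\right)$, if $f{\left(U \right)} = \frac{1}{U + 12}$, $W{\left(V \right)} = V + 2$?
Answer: $\frac{35}{3} \approx 11.667$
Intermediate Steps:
$W{\left(V \right)} = 2 + V$
$f{\left(U \right)} = \frac{1}{12 + U}$
$f{\left(W{\left(-5 \right)} \right)} \left(1 \cdot 6 \left(-4\right) + 129\right) = \frac{1 \cdot 6 \left(-4\right) + 129}{12 + \left(2 - 5\right)} = \frac{6 \left(-4\right) + 129}{12 - 3} = \frac{-24 + 129}{9} = \frac{1}{9} \cdot 105 = \frac{35}{3}$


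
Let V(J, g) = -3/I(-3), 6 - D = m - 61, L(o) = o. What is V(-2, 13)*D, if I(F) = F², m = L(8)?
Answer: -59/3 ≈ -19.667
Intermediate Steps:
m = 8
D = 59 (D = 6 - (8 - 61) = 6 - 1*(-53) = 6 + 53 = 59)
V(J, g) = -⅓ (V(J, g) = -3/((-3)²) = -3/9 = -3*⅑ = -⅓)
V(-2, 13)*D = -⅓*59 = -59/3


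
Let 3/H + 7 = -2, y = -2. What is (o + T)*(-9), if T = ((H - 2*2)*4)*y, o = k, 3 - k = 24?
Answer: -123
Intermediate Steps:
H = -1/3 (H = 3/(-7 - 2) = 3/(-9) = 3*(-1/9) = -1/3 ≈ -0.33333)
k = -21 (k = 3 - 1*24 = 3 - 24 = -21)
o = -21
T = 104/3 (T = ((-1/3 - 2*2)*4)*(-2) = ((-1/3 - 4)*4)*(-2) = -13/3*4*(-2) = -52/3*(-2) = 104/3 ≈ 34.667)
(o + T)*(-9) = (-21 + 104/3)*(-9) = (41/3)*(-9) = -123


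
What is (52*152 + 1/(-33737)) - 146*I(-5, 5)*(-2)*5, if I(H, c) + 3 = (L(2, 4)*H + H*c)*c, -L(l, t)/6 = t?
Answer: 23515498687/33737 ≈ 6.9702e+5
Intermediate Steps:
L(l, t) = -6*t
I(H, c) = -3 + c*(-24*H + H*c) (I(H, c) = -3 + ((-6*4)*H + H*c)*c = -3 + (-24*H + H*c)*c = -3 + c*(-24*H + H*c))
(52*152 + 1/(-33737)) - 146*I(-5, 5)*(-2)*5 = (52*152 + 1/(-33737)) - 146*(-3 - 5*5**2 - 24*(-5)*5)*(-2)*5 = (7904 - 1/33737) - 146*(-3 - 5*25 + 600)*(-2)*5 = 266657247/33737 - 146*(-3 - 125 + 600)*(-2)*5 = 266657247/33737 - 146*472*(-2)*5 = 266657247/33737 - (-137824)*5 = 266657247/33737 - 146*(-4720) = 266657247/33737 + 689120 = 23515498687/33737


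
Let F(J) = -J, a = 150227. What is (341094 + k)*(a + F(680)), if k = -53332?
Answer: 43033943814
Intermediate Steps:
(341094 + k)*(a + F(680)) = (341094 - 53332)*(150227 - 1*680) = 287762*(150227 - 680) = 287762*149547 = 43033943814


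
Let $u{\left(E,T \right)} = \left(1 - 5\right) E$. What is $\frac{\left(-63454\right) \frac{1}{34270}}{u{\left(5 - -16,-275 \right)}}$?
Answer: $\frac{31727}{1439340} \approx 0.022043$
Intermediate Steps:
$u{\left(E,T \right)} = - 4 E$
$\frac{\left(-63454\right) \frac{1}{34270}}{u{\left(5 - -16,-275 \right)}} = \frac{\left(-63454\right) \frac{1}{34270}}{\left(-4\right) \left(5 - -16\right)} = \frac{\left(-63454\right) \frac{1}{34270}}{\left(-4\right) \left(5 + 16\right)} = - \frac{31727}{17135 \left(\left(-4\right) 21\right)} = - \frac{31727}{17135 \left(-84\right)} = \left(- \frac{31727}{17135}\right) \left(- \frac{1}{84}\right) = \frac{31727}{1439340}$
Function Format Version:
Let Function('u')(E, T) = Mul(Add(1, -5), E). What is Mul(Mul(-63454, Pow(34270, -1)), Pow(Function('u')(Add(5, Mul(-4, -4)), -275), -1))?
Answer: Rational(31727, 1439340) ≈ 0.022043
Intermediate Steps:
Function('u')(E, T) = Mul(-4, E)
Mul(Mul(-63454, Pow(34270, -1)), Pow(Function('u')(Add(5, Mul(-4, -4)), -275), -1)) = Mul(Mul(-63454, Pow(34270, -1)), Pow(Mul(-4, Add(5, Mul(-4, -4))), -1)) = Mul(Mul(-63454, Rational(1, 34270)), Pow(Mul(-4, Add(5, 16)), -1)) = Mul(Rational(-31727, 17135), Pow(Mul(-4, 21), -1)) = Mul(Rational(-31727, 17135), Pow(-84, -1)) = Mul(Rational(-31727, 17135), Rational(-1, 84)) = Rational(31727, 1439340)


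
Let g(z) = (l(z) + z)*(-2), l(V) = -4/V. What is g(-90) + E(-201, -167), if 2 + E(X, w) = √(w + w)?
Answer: 8006/45 + I*√334 ≈ 177.91 + 18.276*I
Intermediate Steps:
g(z) = -2*z + 8/z (g(z) = (-4/z + z)*(-2) = (z - 4/z)*(-2) = -2*z + 8/z)
E(X, w) = -2 + √2*√w (E(X, w) = -2 + √(w + w) = -2 + √(2*w) = -2 + √2*√w)
g(-90) + E(-201, -167) = (-2*(-90) + 8/(-90)) + (-2 + √2*√(-167)) = (180 + 8*(-1/90)) + (-2 + √2*(I*√167)) = (180 - 4/45) + (-2 + I*√334) = 8096/45 + (-2 + I*√334) = 8006/45 + I*√334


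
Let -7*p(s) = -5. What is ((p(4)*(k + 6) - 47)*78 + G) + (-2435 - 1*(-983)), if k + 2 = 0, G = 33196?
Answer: 198106/7 ≈ 28301.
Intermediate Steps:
k = -2 (k = -2 + 0 = -2)
p(s) = 5/7 (p(s) = -1/7*(-5) = 5/7)
((p(4)*(k + 6) - 47)*78 + G) + (-2435 - 1*(-983)) = ((5*(-2 + 6)/7 - 47)*78 + 33196) + (-2435 - 1*(-983)) = (((5/7)*4 - 47)*78 + 33196) + (-2435 + 983) = ((20/7 - 47)*78 + 33196) - 1452 = (-309/7*78 + 33196) - 1452 = (-24102/7 + 33196) - 1452 = 208270/7 - 1452 = 198106/7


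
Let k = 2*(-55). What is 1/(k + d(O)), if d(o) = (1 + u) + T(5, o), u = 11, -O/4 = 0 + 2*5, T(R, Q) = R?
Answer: -1/93 ≈ -0.010753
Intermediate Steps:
k = -110
O = -40 (O = -4*(0 + 2*5) = -4*(0 + 10) = -4*10 = -40)
d(o) = 17 (d(o) = (1 + 11) + 5 = 12 + 5 = 17)
1/(k + d(O)) = 1/(-110 + 17) = 1/(-93) = -1/93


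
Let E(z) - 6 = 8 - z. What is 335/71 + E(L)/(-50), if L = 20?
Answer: 8588/1775 ≈ 4.8383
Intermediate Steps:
E(z) = 14 - z (E(z) = 6 + (8 - z) = 14 - z)
335/71 + E(L)/(-50) = 335/71 + (14 - 1*20)/(-50) = 335*(1/71) + (14 - 20)*(-1/50) = 335/71 - 6*(-1/50) = 335/71 + 3/25 = 8588/1775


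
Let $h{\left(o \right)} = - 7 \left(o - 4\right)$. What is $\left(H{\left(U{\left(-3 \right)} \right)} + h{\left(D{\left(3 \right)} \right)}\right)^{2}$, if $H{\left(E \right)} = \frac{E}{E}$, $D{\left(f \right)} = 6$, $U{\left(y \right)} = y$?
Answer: $169$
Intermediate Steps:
$H{\left(E \right)} = 1$
$h{\left(o \right)} = 28 - 7 o$ ($h{\left(o \right)} = - 7 \left(-4 + o\right) = 28 - 7 o$)
$\left(H{\left(U{\left(-3 \right)} \right)} + h{\left(D{\left(3 \right)} \right)}\right)^{2} = \left(1 + \left(28 - 42\right)\right)^{2} = \left(1 - 14\right)^{2} = \left(-13\right)^{2} = 169$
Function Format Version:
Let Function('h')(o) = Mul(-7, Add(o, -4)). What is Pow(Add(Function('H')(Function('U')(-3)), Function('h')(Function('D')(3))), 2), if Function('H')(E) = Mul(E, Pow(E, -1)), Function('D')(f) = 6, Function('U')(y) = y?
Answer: 169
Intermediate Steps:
Function('H')(E) = 1
Function('h')(o) = Add(28, Mul(-7, o)) (Function('h')(o) = Mul(-7, Add(-4, o)) = Add(28, Mul(-7, o)))
Pow(Add(Function('H')(Function('U')(-3)), Function('h')(Function('D')(3))), 2) = Pow(Add(1, Add(28, Mul(-7, 6))), 2) = Pow(Add(1, Add(28, -42)), 2) = Pow(Add(1, -14), 2) = Pow(-13, 2) = 169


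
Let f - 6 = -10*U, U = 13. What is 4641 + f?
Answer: 4517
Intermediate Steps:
f = -124 (f = 6 - 10*13 = 6 - 130 = -124)
4641 + f = 4641 - 124 = 4517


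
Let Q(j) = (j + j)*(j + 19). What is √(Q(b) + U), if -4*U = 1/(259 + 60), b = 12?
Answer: √302840417/638 ≈ 27.276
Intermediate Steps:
Q(j) = 2*j*(19 + j) (Q(j) = (2*j)*(19 + j) = 2*j*(19 + j))
U = -1/1276 (U = -1/(4*(259 + 60)) = -¼/319 = -¼*1/319 = -1/1276 ≈ -0.00078370)
√(Q(b) + U) = √(2*12*(19 + 12) - 1/1276) = √(2*12*31 - 1/1276) = √(744 - 1/1276) = √(949343/1276) = √302840417/638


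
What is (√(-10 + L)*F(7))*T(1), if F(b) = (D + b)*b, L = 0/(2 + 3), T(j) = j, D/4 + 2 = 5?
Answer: 133*I*√10 ≈ 420.58*I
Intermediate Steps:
D = 12 (D = -8 + 4*5 = -8 + 20 = 12)
L = 0 (L = 0/5 = 0*(⅕) = 0)
F(b) = b*(12 + b) (F(b) = (12 + b)*b = b*(12 + b))
(√(-10 + L)*F(7))*T(1) = (√(-10 + 0)*(7*(12 + 7)))*1 = (√(-10)*(7*19))*1 = ((I*√10)*133)*1 = (133*I*√10)*1 = 133*I*√10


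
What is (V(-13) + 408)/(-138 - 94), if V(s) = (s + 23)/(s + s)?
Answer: -5299/3016 ≈ -1.7570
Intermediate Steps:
V(s) = (23 + s)/(2*s) (V(s) = (23 + s)/((2*s)) = (23 + s)*(1/(2*s)) = (23 + s)/(2*s))
(V(-13) + 408)/(-138 - 94) = ((1/2)*(23 - 13)/(-13) + 408)/(-138 - 94) = ((1/2)*(-1/13)*10 + 408)/(-232) = (-5/13 + 408)*(-1/232) = (5299/13)*(-1/232) = -5299/3016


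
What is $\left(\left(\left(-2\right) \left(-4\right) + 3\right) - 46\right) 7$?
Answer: $-245$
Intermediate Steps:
$\left(\left(\left(-2\right) \left(-4\right) + 3\right) - 46\right) 7 = \left(\left(8 + 3\right) - 46\right) 7 = \left(11 - 46\right) 7 = \left(-35\right) 7 = -245$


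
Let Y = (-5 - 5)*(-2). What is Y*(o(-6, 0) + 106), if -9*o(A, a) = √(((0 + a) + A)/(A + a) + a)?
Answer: 19060/9 ≈ 2117.8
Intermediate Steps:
o(A, a) = -√(1 + a)/9 (o(A, a) = -√(((0 + a) + A)/(A + a) + a)/9 = -√((a + A)/(A + a) + a)/9 = -√((A + a)/(A + a) + a)/9 = -√(1 + a)/9)
Y = 20 (Y = -10*(-2) = 20)
Y*(o(-6, 0) + 106) = 20*(-√(-1/(-6 + 0))*√(6 + 0*(-6 + 0))/9 + 106) = 20*(-√6*√(-1/(-6))/9 + 106) = 20*(-√(-(-6 + 0 + 0)/6)/9 + 106) = 20*(-√(-⅙*(-6))/9 + 106) = 20*(-√1/9 + 106) = 20*(-⅑*1 + 106) = 20*(-⅑ + 106) = 20*(953/9) = 19060/9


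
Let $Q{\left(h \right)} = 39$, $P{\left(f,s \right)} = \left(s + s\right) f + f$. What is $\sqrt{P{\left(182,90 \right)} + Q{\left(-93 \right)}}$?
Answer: $\sqrt{32981} \approx 181.61$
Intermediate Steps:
$P{\left(f,s \right)} = f + 2 f s$ ($P{\left(f,s \right)} = 2 s f + f = 2 f s + f = f + 2 f s$)
$\sqrt{P{\left(182,90 \right)} + Q{\left(-93 \right)}} = \sqrt{182 \left(1 + 2 \cdot 90\right) + 39} = \sqrt{182 \left(1 + 180\right) + 39} = \sqrt{182 \cdot 181 + 39} = \sqrt{32942 + 39} = \sqrt{32981}$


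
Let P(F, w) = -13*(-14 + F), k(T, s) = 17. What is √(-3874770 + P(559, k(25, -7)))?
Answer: I*√3881855 ≈ 1970.2*I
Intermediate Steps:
P(F, w) = 182 - 13*F
√(-3874770 + P(559, k(25, -7))) = √(-3874770 + (182 - 13*559)) = √(-3874770 + (182 - 7267)) = √(-3874770 - 7085) = √(-3881855) = I*√3881855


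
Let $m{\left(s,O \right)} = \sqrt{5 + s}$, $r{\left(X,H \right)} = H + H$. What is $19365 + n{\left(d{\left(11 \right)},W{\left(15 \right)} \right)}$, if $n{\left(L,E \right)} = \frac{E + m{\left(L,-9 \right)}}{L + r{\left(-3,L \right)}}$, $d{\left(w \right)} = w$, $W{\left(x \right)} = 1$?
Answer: $\frac{639050}{33} \approx 19365.0$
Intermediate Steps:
$r{\left(X,H \right)} = 2 H$
$n{\left(L,E \right)} = \frac{E + \sqrt{5 + L}}{3 L}$ ($n{\left(L,E \right)} = \frac{E + \sqrt{5 + L}}{L + 2 L} = \frac{E + \sqrt{5 + L}}{3 L}$)
$19365 + n{\left(d{\left(11 \right)},W{\left(15 \right)} \right)} = 19365 + \frac{1 + \sqrt{5 + 11}}{3 \cdot 11} = 19365 + \frac{1}{3} \cdot \frac{1}{11} \left(1 + \sqrt{16}\right) = 19365 + \frac{1}{3} \cdot \frac{1}{11} \left(1 + 4\right) = 19365 + \frac{1}{3} \cdot \frac{1}{11} \cdot 5 = 19365 + \frac{5}{33} = \frac{639050}{33}$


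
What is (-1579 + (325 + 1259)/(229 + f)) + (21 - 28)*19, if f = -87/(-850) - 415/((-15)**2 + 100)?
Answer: -43357648/25429 ≈ -1705.0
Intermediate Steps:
f = -12979/11050 (f = -87*(-1/850) - 415/(225 + 100) = 87/850 - 415/325 = 87/850 - 415*1/325 = 87/850 - 83/65 = -12979/11050 ≈ -1.1746)
(-1579 + (325 + 1259)/(229 + f)) + (21 - 28)*19 = (-1579 + (325 + 1259)/(229 - 12979/11050)) + (21 - 28)*19 = (-1579 + 1584/(2517471/11050)) - 7*19 = (-1579 + 1584*(11050/2517471)) - 133 = (-1579 + 176800/25429) - 133 = -39975591/25429 - 133 = -43357648/25429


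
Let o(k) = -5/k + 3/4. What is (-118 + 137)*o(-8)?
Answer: 209/8 ≈ 26.125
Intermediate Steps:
o(k) = ¾ - 5/k (o(k) = -5/k + 3*(¼) = -5/k + ¾ = ¾ - 5/k)
(-118 + 137)*o(-8) = (-118 + 137)*(¾ - 5/(-8)) = 19*(¾ - 5*(-⅛)) = 19*(¾ + 5/8) = 19*(11/8) = 209/8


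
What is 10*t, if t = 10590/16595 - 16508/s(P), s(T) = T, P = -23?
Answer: 548387660/76337 ≈ 7183.8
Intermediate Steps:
t = 54838766/76337 (t = 10590/16595 - 16508/(-23) = 10590*(1/16595) - 16508*(-1/23) = 2118/3319 + 16508/23 = 54838766/76337 ≈ 718.38)
10*t = 10*(54838766/76337) = 548387660/76337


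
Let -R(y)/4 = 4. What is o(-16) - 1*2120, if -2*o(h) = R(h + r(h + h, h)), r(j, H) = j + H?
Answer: -2112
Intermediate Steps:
r(j, H) = H + j
R(y) = -16 (R(y) = -4*4 = -16)
o(h) = 8 (o(h) = -½*(-16) = 8)
o(-16) - 1*2120 = 8 - 1*2120 = 8 - 2120 = -2112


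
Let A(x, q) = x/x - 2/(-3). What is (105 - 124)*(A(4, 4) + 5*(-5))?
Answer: 1330/3 ≈ 443.33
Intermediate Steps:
A(x, q) = 5/3 (A(x, q) = 1 - 2*(-⅓) = 1 + ⅔ = 5/3)
(105 - 124)*(A(4, 4) + 5*(-5)) = (105 - 124)*(5/3 + 5*(-5)) = -19*(5/3 - 25) = -19*(-70/3) = 1330/3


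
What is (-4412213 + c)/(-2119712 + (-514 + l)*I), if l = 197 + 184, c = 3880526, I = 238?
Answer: 177229/717122 ≈ 0.24714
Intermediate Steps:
l = 381
(-4412213 + c)/(-2119712 + (-514 + l)*I) = (-4412213 + 3880526)/(-2119712 + (-514 + 381)*238) = -531687/(-2119712 - 133*238) = -531687/(-2119712 - 31654) = -531687/(-2151366) = -531687*(-1/2151366) = 177229/717122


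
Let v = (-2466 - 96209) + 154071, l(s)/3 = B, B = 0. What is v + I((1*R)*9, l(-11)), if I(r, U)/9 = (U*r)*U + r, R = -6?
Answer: 54910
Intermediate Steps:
l(s) = 0 (l(s) = 3*0 = 0)
I(r, U) = 9*r + 9*r*U² (I(r, U) = 9*((U*r)*U + r) = 9*(r*U² + r) = 9*(r + r*U²) = 9*r + 9*r*U²)
v = 55396 (v = -98675 + 154071 = 55396)
v + I((1*R)*9, l(-11)) = 55396 + 9*((1*(-6))*9)*(1 + 0²) = 55396 + 9*(-6*9)*(1 + 0) = 55396 + 9*(-54)*1 = 55396 - 486 = 54910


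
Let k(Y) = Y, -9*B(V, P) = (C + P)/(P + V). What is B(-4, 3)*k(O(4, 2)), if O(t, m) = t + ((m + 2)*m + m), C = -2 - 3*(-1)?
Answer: 56/9 ≈ 6.2222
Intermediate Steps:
C = 1 (C = -2 + 3 = 1)
O(t, m) = m + t + m*(2 + m) (O(t, m) = t + ((2 + m)*m + m) = t + (m*(2 + m) + m) = t + (m + m*(2 + m)) = m + t + m*(2 + m))
B(V, P) = -(1 + P)/(9*(P + V))
B(-4, 3)*k(O(4, 2)) = ((-1 - 1*3)/(9*(3 - 4)))*(4 + 2**2 + 3*2) = ((1/9)*(-1 - 3)/(-1))*(4 + 4 + 6) = ((1/9)*(-1)*(-4))*14 = (4/9)*14 = 56/9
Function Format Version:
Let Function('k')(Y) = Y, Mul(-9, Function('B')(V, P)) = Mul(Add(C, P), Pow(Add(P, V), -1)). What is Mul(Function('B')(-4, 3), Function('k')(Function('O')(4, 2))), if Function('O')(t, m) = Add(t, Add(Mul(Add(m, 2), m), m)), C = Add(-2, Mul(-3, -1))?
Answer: Rational(56, 9) ≈ 6.2222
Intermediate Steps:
C = 1 (C = Add(-2, 3) = 1)
Function('O')(t, m) = Add(m, t, Mul(m, Add(2, m))) (Function('O')(t, m) = Add(t, Add(Mul(Add(2, m), m), m)) = Add(t, Add(Mul(m, Add(2, m)), m)) = Add(t, Add(m, Mul(m, Add(2, m)))) = Add(m, t, Mul(m, Add(2, m))))
Function('B')(V, P) = Mul(Rational(-1, 9), Pow(Add(P, V), -1), Add(1, P)) (Function('B')(V, P) = Mul(Rational(-1, 9), Mul(Add(1, P), Pow(Add(P, V), -1))) = Mul(Rational(-1, 9), Mul(Pow(Add(P, V), -1), Add(1, P))) = Mul(Rational(-1, 9), Pow(Add(P, V), -1), Add(1, P)))
Mul(Function('B')(-4, 3), Function('k')(Function('O')(4, 2))) = Mul(Mul(Rational(1, 9), Pow(Add(3, -4), -1), Add(-1, Mul(-1, 3))), Add(4, Pow(2, 2), Mul(3, 2))) = Mul(Mul(Rational(1, 9), Pow(-1, -1), Add(-1, -3)), Add(4, 4, 6)) = Mul(Mul(Rational(1, 9), -1, -4), 14) = Mul(Rational(4, 9), 14) = Rational(56, 9)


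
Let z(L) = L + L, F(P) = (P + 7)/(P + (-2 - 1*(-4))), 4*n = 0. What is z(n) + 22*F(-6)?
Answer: -11/2 ≈ -5.5000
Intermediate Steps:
n = 0 (n = (1/4)*0 = 0)
F(P) = (7 + P)/(2 + P) (F(P) = (7 + P)/(P + (-2 + 4)) = (7 + P)/(P + 2) = (7 + P)/(2 + P))
z(L) = 2*L
z(n) + 22*F(-6) = 2*0 + 22*((7 - 6)/(2 - 6)) = 0 + 22*(1/(-4)) = 0 + 22*(-1/4*1) = 0 + 22*(-1/4) = 0 - 11/2 = -11/2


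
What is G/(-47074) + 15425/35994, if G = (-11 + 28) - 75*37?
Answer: 412693951/847190778 ≈ 0.48713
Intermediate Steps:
G = -2758 (G = 17 - 2775 = -2758)
G/(-47074) + 15425/35994 = -2758/(-47074) + 15425/35994 = -2758*(-1/47074) + 15425*(1/35994) = 1379/23537 + 15425/35994 = 412693951/847190778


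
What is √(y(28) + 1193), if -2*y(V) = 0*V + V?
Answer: 3*√131 ≈ 34.337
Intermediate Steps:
y(V) = -V/2 (y(V) = -(0*V + V)/2 = -(0 + V)/2 = -V/2)
√(y(28) + 1193) = √(-½*28 + 1193) = √(-14 + 1193) = √1179 = 3*√131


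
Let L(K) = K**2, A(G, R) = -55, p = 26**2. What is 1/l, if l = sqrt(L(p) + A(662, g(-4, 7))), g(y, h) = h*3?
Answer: sqrt(5641)/50769 ≈ 0.0014794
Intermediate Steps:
p = 676
g(y, h) = 3*h
l = 9*sqrt(5641) (l = sqrt(676**2 - 55) = sqrt(456976 - 55) = sqrt(456921) = 9*sqrt(5641) ≈ 675.96)
1/l = 1/(9*sqrt(5641)) = sqrt(5641)/50769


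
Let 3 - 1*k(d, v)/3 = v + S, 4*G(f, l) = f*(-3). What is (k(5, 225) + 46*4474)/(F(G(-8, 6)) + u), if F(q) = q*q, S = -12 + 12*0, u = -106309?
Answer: -205174/106273 ≈ -1.9306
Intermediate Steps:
S = -12 (S = -12 + 0 = -12)
G(f, l) = -3*f/4 (G(f, l) = (f*(-3))/4 = (-3*f)/4 = -3*f/4)
F(q) = q**2
k(d, v) = 45 - 3*v (k(d, v) = 9 - 3*(v - 12) = 9 - 3*(-12 + v) = 9 + (36 - 3*v) = 45 - 3*v)
(k(5, 225) + 46*4474)/(F(G(-8, 6)) + u) = ((45 - 3*225) + 46*4474)/((-3/4*(-8))**2 - 106309) = ((45 - 675) + 205804)/(6**2 - 106309) = (-630 + 205804)/(36 - 106309) = 205174/(-106273) = 205174*(-1/106273) = -205174/106273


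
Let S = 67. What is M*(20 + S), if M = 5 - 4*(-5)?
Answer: 2175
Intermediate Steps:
M = 25 (M = 5 + 20 = 25)
M*(20 + S) = 25*(20 + 67) = 25*87 = 2175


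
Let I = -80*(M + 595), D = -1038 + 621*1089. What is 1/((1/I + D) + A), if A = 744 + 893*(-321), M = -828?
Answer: 18640/7256962081 ≈ 2.5686e-6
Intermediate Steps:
D = 675231 (D = -1038 + 676269 = 675231)
I = 18640 (I = -80*(-828 + 595) = -80*(-233) = 18640)
A = -285909 (A = 744 - 286653 = -285909)
1/((1/I + D) + A) = 1/((1/18640 + 675231) - 285909) = 1/(12586305841/18640 - 285909) = 1/(7256962081/18640) = 18640/7256962081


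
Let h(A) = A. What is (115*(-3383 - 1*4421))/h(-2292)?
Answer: 224365/573 ≈ 391.56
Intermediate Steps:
(115*(-3383 - 1*4421))/h(-2292) = (115*(-3383 - 1*4421))/(-2292) = (115*(-3383 - 4421))*(-1/2292) = (115*(-7804))*(-1/2292) = -897460*(-1/2292) = 224365/573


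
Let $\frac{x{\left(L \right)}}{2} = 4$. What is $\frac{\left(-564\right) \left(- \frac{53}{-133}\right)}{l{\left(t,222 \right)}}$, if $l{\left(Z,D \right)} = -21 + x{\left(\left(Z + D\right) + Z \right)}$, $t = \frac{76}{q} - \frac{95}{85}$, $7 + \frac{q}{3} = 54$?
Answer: $\frac{29892}{1729} \approx 17.289$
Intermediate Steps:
$q = 141$ ($q = -21 + 3 \cdot 54 = -21 + 162 = 141$)
$x{\left(L \right)} = 8$ ($x{\left(L \right)} = 2 \cdot 4 = 8$)
$t = - \frac{1387}{2397}$ ($t = \frac{76}{141} - \frac{95}{85} = 76 \cdot \frac{1}{141} - \frac{19}{17} = \frac{76}{141} - \frac{19}{17} = - \frac{1387}{2397} \approx -0.57864$)
$l{\left(Z,D \right)} = -13$ ($l{\left(Z,D \right)} = -21 + 8 = -13$)
$\frac{\left(-564\right) \left(- \frac{53}{-133}\right)}{l{\left(t,222 \right)}} = \frac{\left(-564\right) \left(- \frac{53}{-133}\right)}{-13} = - 564 \left(\left(-53\right) \left(- \frac{1}{133}\right)\right) \left(- \frac{1}{13}\right) = \left(-564\right) \frac{53}{133} \left(- \frac{1}{13}\right) = \left(- \frac{29892}{133}\right) \left(- \frac{1}{13}\right) = \frac{29892}{1729}$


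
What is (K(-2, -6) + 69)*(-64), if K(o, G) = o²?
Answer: -4672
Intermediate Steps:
(K(-2, -6) + 69)*(-64) = ((-2)² + 69)*(-64) = (4 + 69)*(-64) = 73*(-64) = -4672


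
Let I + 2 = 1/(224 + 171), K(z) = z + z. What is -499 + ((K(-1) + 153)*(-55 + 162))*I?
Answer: -12944978/395 ≈ -32772.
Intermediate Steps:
K(z) = 2*z
I = -789/395 (I = -2 + 1/(224 + 171) = -2 + 1/395 = -789/395 ≈ -1.9975)
-499 + ((K(-1) + 153)*(-55 + 162))*I = -499 + ((2*(-1) + 153)*(-55 + 162))*(-789/395) = -499 + ((-2 + 153)*107)*(-789/395) = -499 + (151*107)*(-789/395) = -499 + 16157*(-789/395) = -499 - 12747873/395 = -12944978/395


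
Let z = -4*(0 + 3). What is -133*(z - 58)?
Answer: 9310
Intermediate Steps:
z = -12 (z = -4*3 = -12)
-133*(z - 58) = -133*(-12 - 58) = -133*(-70) = 9310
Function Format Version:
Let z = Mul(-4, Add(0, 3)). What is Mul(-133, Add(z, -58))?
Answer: 9310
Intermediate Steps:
z = -12 (z = Mul(-4, 3) = -12)
Mul(-133, Add(z, -58)) = Mul(-133, Add(-12, -58)) = Mul(-133, -70) = 9310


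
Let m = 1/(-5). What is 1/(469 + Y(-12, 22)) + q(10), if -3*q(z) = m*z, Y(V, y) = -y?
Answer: 299/447 ≈ 0.66890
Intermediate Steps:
m = -⅕ ≈ -0.20000
q(z) = z/15 (q(z) = -(-1)*z/15 = z/15)
1/(469 + Y(-12, 22)) + q(10) = 1/(469 - 1*22) + (1/15)*10 = 1/(469 - 22) + ⅔ = 1/447 + ⅔ = 299/447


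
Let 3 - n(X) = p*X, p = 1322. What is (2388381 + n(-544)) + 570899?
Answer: 3678451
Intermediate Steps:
n(X) = 3 - 1322*X
(2388381 + n(-544)) + 570899 = (2388381 + (3 - 1322*(-544))) + 570899 = (2388381 + (3 + 719168)) + 570899 = (2388381 + 719171) + 570899 = 3107552 + 570899 = 3678451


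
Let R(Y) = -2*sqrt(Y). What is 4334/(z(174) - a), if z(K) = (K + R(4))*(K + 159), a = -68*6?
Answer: 2167/28509 ≈ 0.076011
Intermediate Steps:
a = -408
z(K) = (-4 + K)*(159 + K) (z(K) = (K - 2*sqrt(4))*(K + 159) = (K - 2*2)*(159 + K) = (K - 4)*(159 + K) = (-4 + K)*(159 + K))
4334/(z(174) - a) = 4334/((-636 + 174**2 + 155*174) - 1*(-408)) = 4334/((-636 + 30276 + 26970) + 408) = 4334/(56610 + 408) = 4334/57018 = 4334*(1/57018) = 2167/28509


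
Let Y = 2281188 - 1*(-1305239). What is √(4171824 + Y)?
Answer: 19*√21491 ≈ 2785.4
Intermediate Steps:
Y = 3586427 (Y = 2281188 + 1305239 = 3586427)
√(4171824 + Y) = √(4171824 + 3586427) = √7758251 = 19*√21491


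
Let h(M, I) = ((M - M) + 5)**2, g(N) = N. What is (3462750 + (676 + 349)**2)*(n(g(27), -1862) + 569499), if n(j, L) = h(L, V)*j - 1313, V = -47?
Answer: 2567483015875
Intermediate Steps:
h(M, I) = 25 (h(M, I) = (0 + 5)**2 = 5**2 = 25)
n(j, L) = -1313 + 25*j (n(j, L) = 25*j - 1313 = -1313 + 25*j)
(3462750 + (676 + 349)**2)*(n(g(27), -1862) + 569499) = (3462750 + (676 + 349)**2)*((-1313 + 25*27) + 569499) = (3462750 + 1025**2)*((-1313 + 675) + 569499) = (3462750 + 1050625)*(-638 + 569499) = 4513375*568861 = 2567483015875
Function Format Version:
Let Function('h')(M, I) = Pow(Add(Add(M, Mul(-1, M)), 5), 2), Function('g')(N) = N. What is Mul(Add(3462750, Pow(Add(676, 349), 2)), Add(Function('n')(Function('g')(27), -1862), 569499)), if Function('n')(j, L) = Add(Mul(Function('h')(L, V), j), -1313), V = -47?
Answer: 2567483015875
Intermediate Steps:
Function('h')(M, I) = 25 (Function('h')(M, I) = Pow(Add(0, 5), 2) = Pow(5, 2) = 25)
Function('n')(j, L) = Add(-1313, Mul(25, j)) (Function('n')(j, L) = Add(Mul(25, j), -1313) = Add(-1313, Mul(25, j)))
Mul(Add(3462750, Pow(Add(676, 349), 2)), Add(Function('n')(Function('g')(27), -1862), 569499)) = Mul(Add(3462750, Pow(Add(676, 349), 2)), Add(Add(-1313, Mul(25, 27)), 569499)) = Mul(Add(3462750, Pow(1025, 2)), Add(Add(-1313, 675), 569499)) = Mul(Add(3462750, 1050625), Add(-638, 569499)) = Mul(4513375, 568861) = 2567483015875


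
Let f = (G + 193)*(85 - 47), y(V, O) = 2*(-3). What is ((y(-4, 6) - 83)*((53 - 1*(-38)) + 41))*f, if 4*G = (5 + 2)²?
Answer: -91628526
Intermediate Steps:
G = 49/4 (G = (5 + 2)²/4 = (¼)*7² = (¼)*49 = 49/4 ≈ 12.250)
y(V, O) = -6
f = 15599/2 (f = (49/4 + 193)*(85 - 47) = (821/4)*38 = 15599/2 ≈ 7799.5)
((y(-4, 6) - 83)*((53 - 1*(-38)) + 41))*f = ((-6 - 83)*((53 - 1*(-38)) + 41))*(15599/2) = -89*((53 + 38) + 41)*(15599/2) = -89*(91 + 41)*(15599/2) = -89*132*(15599/2) = -11748*15599/2 = -91628526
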